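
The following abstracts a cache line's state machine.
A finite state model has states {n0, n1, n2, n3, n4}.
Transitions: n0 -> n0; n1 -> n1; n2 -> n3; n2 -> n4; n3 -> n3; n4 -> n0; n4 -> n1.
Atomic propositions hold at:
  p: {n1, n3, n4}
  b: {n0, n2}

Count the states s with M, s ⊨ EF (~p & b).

Sat(~p) = {n0, n2}
Sat(~p & b) = {n0, n2}
EF (~p & b): least fixpoint, start Z0 = {n0, n2}, add states with some successor in Z. Z1 = {n0, n2, n4}; fixed.
Sat(EF (~p & b)) = {n0, n2, n4}
|Sat(EF (~p & b))| = |{n0, n2, n4}| = 3.

3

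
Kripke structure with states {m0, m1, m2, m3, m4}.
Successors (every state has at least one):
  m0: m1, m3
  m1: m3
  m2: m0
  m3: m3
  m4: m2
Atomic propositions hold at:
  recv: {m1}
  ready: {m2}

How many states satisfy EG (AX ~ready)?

4

Sat(~ready) = {m0, m1, m3, m4}
Sat(AX ~ready) = {s : every successor in {m0, m1, m3, m4}} = {m0, m1, m2, m3}
EG (AX ~ready): greatest fixpoint, start Z0 = {m0, m1, m2, m3}, keep only states in Sat with some successor in Z. Already a fixed point.
Sat(EG (AX ~ready)) = {m0, m1, m2, m3}
|Sat(EG (AX ~ready))| = |{m0, m1, m2, m3}| = 4.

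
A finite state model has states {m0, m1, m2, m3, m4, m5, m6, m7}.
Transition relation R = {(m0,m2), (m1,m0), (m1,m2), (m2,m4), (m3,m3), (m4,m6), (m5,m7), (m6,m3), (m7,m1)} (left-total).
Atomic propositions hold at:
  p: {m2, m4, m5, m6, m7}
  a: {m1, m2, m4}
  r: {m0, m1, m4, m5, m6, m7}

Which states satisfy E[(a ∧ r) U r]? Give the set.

Sat(a ∧ r) = {m1, m4}
E[(a ∧ r) U r]: least fixpoint, start Z0 = Sat(r) = {m0, m1, m4, m5, m6, m7}, add states in Sat(a ∧ r) with some successor in Z. Already a fixed point.
Sat(E[(a ∧ r) U r]) = {m0, m1, m4, m5, m6, m7}

{m0, m1, m4, m5, m6, m7}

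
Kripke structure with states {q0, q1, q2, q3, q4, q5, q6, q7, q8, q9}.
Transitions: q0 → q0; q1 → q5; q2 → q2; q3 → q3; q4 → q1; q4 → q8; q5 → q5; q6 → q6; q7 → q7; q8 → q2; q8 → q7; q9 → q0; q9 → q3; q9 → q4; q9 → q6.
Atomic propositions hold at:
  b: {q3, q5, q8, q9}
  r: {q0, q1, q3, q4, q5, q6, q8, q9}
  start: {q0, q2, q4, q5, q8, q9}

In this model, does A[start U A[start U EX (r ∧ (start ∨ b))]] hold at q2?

Sat(start ∨ b) = {q0, q2, q3, q4, q5, q8, q9}
Sat(r ∧ (start ∨ b)) = {q0, q3, q4, q5, q8, q9}
Sat(EX (r ∧ (start ∨ b))) = {s : some successor in {q0, q3, q4, q5, q8, q9}} = {q0, q1, q3, q4, q5, q9}
A[start U EX (r ∧ (start ∨ b))]: least fixpoint, start Z0 = Sat(EX (r ∧ (start ∨ b))) = {q0, q1, q3, q4, q5, q9}, add states in Sat(start) with every successor in Z. Already a fixed point.
Sat(A[start U EX (r ∧ (start ∨ b))]) = {q0, q1, q3, q4, q5, q9}
A[start U A[start U EX (r ∧ (start ∨ b))]]: least fixpoint, start Z0 = Sat(A[start U EX (r ∧ (start ∨ b))]) = {q0, q1, q3, q4, q5, q9}, add states in Sat(start) with every successor in Z. Already a fixed point.
Sat(A[start U A[start U EX (r ∧ (start ∨ b))]]) = {q0, q1, q3, q4, q5, q9}
q2 ∉ Sat(A[start U A[start U EX (r ∧ (start ∨ b))]]) = {q0, q1, q3, q4, q5, q9}, so the formula does not hold at q2.

No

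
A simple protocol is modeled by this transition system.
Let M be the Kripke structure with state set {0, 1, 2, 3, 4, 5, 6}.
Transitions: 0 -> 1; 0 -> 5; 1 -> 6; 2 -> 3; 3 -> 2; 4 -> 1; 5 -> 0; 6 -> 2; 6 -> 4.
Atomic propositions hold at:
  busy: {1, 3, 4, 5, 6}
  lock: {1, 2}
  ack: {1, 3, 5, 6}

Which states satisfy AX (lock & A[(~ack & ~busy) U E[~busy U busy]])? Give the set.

{3, 4}

Sat(~ack) = {0, 2, 4}
Sat(~busy) = {0, 2}
Sat(~ack & ~busy) = {0, 2}
E[~busy U busy]: least fixpoint, start Z0 = Sat(busy) = {1, 3, 4, 5, 6}, add states in Sat(~busy) with some successor in Z. Z1 = {0, 1, 2, 3, 4, 5, 6}; fixed.
Sat(E[~busy U busy]) = {0, 1, 2, 3, 4, 5, 6}
A[(~ack & ~busy) U E[~busy U busy]]: least fixpoint, start Z0 = Sat(E[~busy U busy]) = {0, 1, 2, 3, 4, 5, 6}, add states in Sat(~ack & ~busy) with every successor in Z. Already a fixed point.
Sat(A[(~ack & ~busy) U E[~busy U busy]]) = {0, 1, 2, 3, 4, 5, 6}
Sat(lock & A[(~ack & ~busy) U E[~busy U busy]]) = {1, 2}
Sat(AX (lock & A[(~ack & ~busy) U E[~busy U busy]])) = {s : every successor in {1, 2}} = {3, 4}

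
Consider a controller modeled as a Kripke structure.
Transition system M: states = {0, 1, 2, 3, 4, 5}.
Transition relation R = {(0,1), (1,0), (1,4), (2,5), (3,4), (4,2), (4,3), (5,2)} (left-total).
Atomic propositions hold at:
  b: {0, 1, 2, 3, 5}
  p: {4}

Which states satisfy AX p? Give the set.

{3}

Sat(AX p) = {s : every successor in {4}} = {3}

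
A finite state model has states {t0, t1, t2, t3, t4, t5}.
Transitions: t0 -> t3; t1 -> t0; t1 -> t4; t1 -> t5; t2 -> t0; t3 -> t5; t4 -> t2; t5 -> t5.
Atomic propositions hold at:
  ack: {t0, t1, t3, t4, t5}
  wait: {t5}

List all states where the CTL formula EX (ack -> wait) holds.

Sat(ack -> wait) = {t2, t5}
Sat(EX (ack -> wait)) = {s : some successor in {t2, t5}} = {t1, t3, t4, t5}

{t1, t3, t4, t5}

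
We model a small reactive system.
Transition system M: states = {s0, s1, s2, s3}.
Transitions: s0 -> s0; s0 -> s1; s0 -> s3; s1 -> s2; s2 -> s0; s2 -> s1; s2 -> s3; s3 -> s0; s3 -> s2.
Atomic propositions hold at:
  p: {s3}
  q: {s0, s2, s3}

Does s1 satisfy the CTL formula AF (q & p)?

Sat(q & p) = {s3}
AF (q & p): least fixpoint, start Z0 = {s3}, add states with every successor in Z. Already a fixed point.
Sat(AF (q & p)) = {s3}
s1 ∉ Sat(AF (q & p)) = {s3}, so the formula does not hold at s1.

No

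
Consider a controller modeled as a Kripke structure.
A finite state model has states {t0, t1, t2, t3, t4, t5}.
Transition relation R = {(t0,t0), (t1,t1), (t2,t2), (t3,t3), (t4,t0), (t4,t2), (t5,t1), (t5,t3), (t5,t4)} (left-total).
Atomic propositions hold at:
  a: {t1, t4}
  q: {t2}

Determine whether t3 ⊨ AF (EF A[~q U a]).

Sat(~q) = {t0, t1, t3, t4, t5}
A[~q U a]: least fixpoint, start Z0 = Sat(a) = {t1, t4}, add states in Sat(~q) with every successor in Z. Already a fixed point.
Sat(A[~q U a]) = {t1, t4}
EF A[~q U a]: least fixpoint, start Z0 = {t1, t4}, add states with some successor in Z. Z1 = {t1, t4, t5}; fixed.
Sat(EF A[~q U a]) = {t1, t4, t5}
AF (EF A[~q U a]): least fixpoint, start Z0 = {t1, t4, t5}, add states with every successor in Z. Already a fixed point.
Sat(AF (EF A[~q U a])) = {t1, t4, t5}
t3 ∉ Sat(AF (EF A[~q U a])) = {t1, t4, t5}, so the formula does not hold at t3.

No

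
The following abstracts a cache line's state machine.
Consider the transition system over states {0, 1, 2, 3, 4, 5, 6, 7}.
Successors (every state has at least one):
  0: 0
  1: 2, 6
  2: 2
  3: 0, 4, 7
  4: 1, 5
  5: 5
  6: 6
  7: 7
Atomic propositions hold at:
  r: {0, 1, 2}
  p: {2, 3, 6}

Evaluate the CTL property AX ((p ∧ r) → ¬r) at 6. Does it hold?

Sat(p ∧ r) = {2}
Sat(¬r) = {3, 4, 5, 6, 7}
Sat((p ∧ r) → ¬r) = {0, 1, 3, 4, 5, 6, 7}
Sat(AX ((p ∧ r) → ¬r)) = {s : every successor in {0, 1, 3, 4, 5, 6, 7}} = {0, 3, 4, 5, 6, 7}
6 ∈ Sat(AX ((p ∧ r) → ¬r)) = {0, 3, 4, 5, 6, 7}, so the formula holds at 6.

Yes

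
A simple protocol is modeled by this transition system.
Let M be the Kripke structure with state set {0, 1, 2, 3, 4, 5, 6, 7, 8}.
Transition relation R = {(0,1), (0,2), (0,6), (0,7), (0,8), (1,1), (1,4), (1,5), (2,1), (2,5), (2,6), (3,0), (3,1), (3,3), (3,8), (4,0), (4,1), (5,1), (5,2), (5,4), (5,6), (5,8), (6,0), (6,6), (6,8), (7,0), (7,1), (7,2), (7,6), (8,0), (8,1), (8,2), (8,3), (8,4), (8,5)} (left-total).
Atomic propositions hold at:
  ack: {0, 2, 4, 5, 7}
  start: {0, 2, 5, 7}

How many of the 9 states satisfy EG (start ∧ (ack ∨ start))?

Sat(ack ∨ start) = {0, 2, 4, 5, 7}
Sat(start ∧ (ack ∨ start)) = {0, 2, 5, 7}
EG (start ∧ (ack ∨ start)): greatest fixpoint, start Z0 = {0, 2, 5, 7}, keep only states in Sat with some successor in Z. Already a fixed point.
Sat(EG (start ∧ (ack ∨ start))) = {0, 2, 5, 7}
|Sat(EG (start ∧ (ack ∨ start)))| = |{0, 2, 5, 7}| = 4.

4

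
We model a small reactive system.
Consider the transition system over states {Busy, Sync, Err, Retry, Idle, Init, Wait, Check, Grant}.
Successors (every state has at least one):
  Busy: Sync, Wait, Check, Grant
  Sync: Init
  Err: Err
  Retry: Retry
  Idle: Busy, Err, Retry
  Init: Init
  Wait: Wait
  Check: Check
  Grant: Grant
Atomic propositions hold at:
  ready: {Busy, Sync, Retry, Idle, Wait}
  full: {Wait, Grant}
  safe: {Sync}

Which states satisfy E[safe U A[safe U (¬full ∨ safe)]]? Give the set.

Sat(¬full) = {Busy, Sync, Err, Retry, Idle, Init, Check}
Sat(¬full ∨ safe) = {Busy, Sync, Err, Retry, Idle, Init, Check}
A[safe U (¬full ∨ safe)]: least fixpoint, start Z0 = Sat((¬full ∨ safe)) = {Busy, Sync, Err, Retry, Idle, Init, Check}, add states in Sat(safe) with every successor in Z. Already a fixed point.
Sat(A[safe U (¬full ∨ safe)]) = {Busy, Sync, Err, Retry, Idle, Init, Check}
E[safe U A[safe U (¬full ∨ safe)]]: least fixpoint, start Z0 = Sat(A[safe U (¬full ∨ safe)]) = {Busy, Sync, Err, Retry, Idle, Init, Check}, add states in Sat(safe) with some successor in Z. Already a fixed point.
Sat(E[safe U A[safe U (¬full ∨ safe)]]) = {Busy, Sync, Err, Retry, Idle, Init, Check}

{Busy, Sync, Err, Retry, Idle, Init, Check}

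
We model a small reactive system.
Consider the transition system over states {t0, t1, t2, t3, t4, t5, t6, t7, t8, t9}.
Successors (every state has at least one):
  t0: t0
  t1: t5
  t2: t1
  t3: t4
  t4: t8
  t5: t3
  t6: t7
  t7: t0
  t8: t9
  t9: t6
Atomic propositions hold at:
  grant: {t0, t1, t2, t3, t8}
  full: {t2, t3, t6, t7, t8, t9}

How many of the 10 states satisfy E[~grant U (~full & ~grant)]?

2

Sat(~grant) = {t4, t5, t6, t7, t9}
Sat(~full) = {t0, t1, t4, t5}
Sat(~full & ~grant) = {t4, t5}
E[~grant U (~full & ~grant)]: least fixpoint, start Z0 = Sat((~full & ~grant)) = {t4, t5}, add states in Sat(~grant) with some successor in Z. Already a fixed point.
Sat(E[~grant U (~full & ~grant)]) = {t4, t5}
|Sat(E[~grant U (~full & ~grant)])| = |{t4, t5}| = 2.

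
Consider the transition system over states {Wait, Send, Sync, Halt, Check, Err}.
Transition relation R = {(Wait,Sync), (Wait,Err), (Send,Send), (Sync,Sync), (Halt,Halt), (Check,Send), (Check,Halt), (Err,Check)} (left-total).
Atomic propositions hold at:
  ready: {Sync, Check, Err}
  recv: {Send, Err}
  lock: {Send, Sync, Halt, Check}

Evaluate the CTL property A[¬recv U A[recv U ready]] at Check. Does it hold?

Yes

Sat(¬recv) = {Wait, Sync, Halt, Check}
A[recv U ready]: least fixpoint, start Z0 = Sat(ready) = {Sync, Check, Err}, add states in Sat(recv) with every successor in Z. Already a fixed point.
Sat(A[recv U ready]) = {Sync, Check, Err}
A[¬recv U A[recv U ready]]: least fixpoint, start Z0 = Sat(A[recv U ready]) = {Sync, Check, Err}, add states in Sat(¬recv) with every successor in Z. Z1 = {Wait, Sync, Check, Err}; fixed.
Sat(A[¬recv U A[recv U ready]]) = {Wait, Sync, Check, Err}
Check ∈ Sat(A[¬recv U A[recv U ready]]) = {Wait, Sync, Check, Err}, so the formula holds at Check.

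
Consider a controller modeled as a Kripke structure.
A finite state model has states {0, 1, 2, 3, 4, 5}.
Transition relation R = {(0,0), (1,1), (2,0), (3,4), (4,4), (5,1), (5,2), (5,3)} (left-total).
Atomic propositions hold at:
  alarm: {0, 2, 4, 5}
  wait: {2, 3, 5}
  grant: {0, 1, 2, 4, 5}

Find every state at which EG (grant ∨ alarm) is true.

Sat(grant ∨ alarm) = {0, 1, 2, 4, 5}
EG (grant ∨ alarm): greatest fixpoint, start Z0 = {0, 1, 2, 4, 5}, keep only states in Sat with some successor in Z. Already a fixed point.
Sat(EG (grant ∨ alarm)) = {0, 1, 2, 4, 5}

{0, 1, 2, 4, 5}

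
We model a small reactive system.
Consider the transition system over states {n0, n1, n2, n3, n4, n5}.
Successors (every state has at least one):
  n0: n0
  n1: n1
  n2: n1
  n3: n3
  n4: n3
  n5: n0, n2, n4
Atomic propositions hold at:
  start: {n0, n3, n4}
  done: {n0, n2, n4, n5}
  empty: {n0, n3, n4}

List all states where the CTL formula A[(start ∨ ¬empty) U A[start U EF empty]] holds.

{n0, n3, n4, n5}

Sat(¬empty) = {n1, n2, n5}
Sat(start ∨ ¬empty) = {n0, n1, n2, n3, n4, n5}
EF empty: least fixpoint, start Z0 = {n0, n3, n4}, add states with some successor in Z. Z1 = {n0, n3, n4, n5}; fixed.
Sat(EF empty) = {n0, n3, n4, n5}
A[start U EF empty]: least fixpoint, start Z0 = Sat(EF empty) = {n0, n3, n4, n5}, add states in Sat(start) with every successor in Z. Already a fixed point.
Sat(A[start U EF empty]) = {n0, n3, n4, n5}
A[(start ∨ ¬empty) U A[start U EF empty]]: least fixpoint, start Z0 = Sat(A[start U EF empty]) = {n0, n3, n4, n5}, add states in Sat(start ∨ ¬empty) with every successor in Z. Already a fixed point.
Sat(A[(start ∨ ¬empty) U A[start U EF empty]]) = {n0, n3, n4, n5}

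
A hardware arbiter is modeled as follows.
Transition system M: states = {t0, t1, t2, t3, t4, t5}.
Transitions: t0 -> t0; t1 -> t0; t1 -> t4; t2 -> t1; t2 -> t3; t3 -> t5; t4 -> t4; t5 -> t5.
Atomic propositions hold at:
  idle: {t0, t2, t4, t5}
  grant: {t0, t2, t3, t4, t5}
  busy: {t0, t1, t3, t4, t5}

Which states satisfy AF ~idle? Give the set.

{t1, t2, t3}

Sat(~idle) = {t1, t3}
AF ~idle: least fixpoint, start Z0 = {t1, t3}, add states with every successor in Z. Z1 = {t1, t2, t3}; fixed.
Sat(AF ~idle) = {t1, t2, t3}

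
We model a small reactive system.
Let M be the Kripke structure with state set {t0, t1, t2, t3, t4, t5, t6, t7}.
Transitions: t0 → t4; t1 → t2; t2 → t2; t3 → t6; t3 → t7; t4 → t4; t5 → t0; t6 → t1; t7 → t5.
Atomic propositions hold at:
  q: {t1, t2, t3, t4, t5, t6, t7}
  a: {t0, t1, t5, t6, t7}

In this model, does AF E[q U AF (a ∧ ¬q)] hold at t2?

Sat(¬q) = {t0}
Sat(a ∧ ¬q) = {t0}
AF (a ∧ ¬q): least fixpoint, start Z0 = {t0}, add states with every successor in Z. Z1 = {t0, t5}; Z2 = {t0, t5, t7}; fixed.
Sat(AF (a ∧ ¬q)) = {t0, t5, t7}
E[q U AF (a ∧ ¬q)]: least fixpoint, start Z0 = Sat(AF (a ∧ ¬q)) = {t0, t5, t7}, add states in Sat(q) with some successor in Z. Z1 = {t0, t3, t5, t7}; fixed.
Sat(E[q U AF (a ∧ ¬q)]) = {t0, t3, t5, t7}
AF E[q U AF (a ∧ ¬q)]: least fixpoint, start Z0 = {t0, t3, t5, t7}, add states with every successor in Z. Already a fixed point.
Sat(AF E[q U AF (a ∧ ¬q)]) = {t0, t3, t5, t7}
t2 ∉ Sat(AF E[q U AF (a ∧ ¬q)]) = {t0, t3, t5, t7}, so the formula does not hold at t2.

No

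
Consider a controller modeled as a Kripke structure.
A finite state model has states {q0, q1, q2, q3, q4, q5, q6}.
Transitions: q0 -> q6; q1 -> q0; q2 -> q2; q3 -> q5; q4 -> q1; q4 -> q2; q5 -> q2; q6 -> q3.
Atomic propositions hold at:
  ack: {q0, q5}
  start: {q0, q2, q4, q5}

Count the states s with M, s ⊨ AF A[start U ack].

5

A[start U ack]: least fixpoint, start Z0 = Sat(ack) = {q0, q5}, add states in Sat(start) with every successor in Z. Already a fixed point.
Sat(A[start U ack]) = {q0, q5}
AF A[start U ack]: least fixpoint, start Z0 = {q0, q5}, add states with every successor in Z. Z1 = {q0, q1, q3, q5}; Z2 = {q0, q1, q3, q5, q6}; fixed.
Sat(AF A[start U ack]) = {q0, q1, q3, q5, q6}
|Sat(AF A[start U ack])| = |{q0, q1, q3, q5, q6}| = 5.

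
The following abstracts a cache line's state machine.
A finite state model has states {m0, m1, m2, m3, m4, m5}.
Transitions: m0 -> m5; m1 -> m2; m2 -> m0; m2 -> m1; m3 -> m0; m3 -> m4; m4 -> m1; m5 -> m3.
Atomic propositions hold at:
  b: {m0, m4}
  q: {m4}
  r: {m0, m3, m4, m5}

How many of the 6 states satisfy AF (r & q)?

Sat(r & q) = {m4}
AF (r & q): least fixpoint, start Z0 = {m4}, add states with every successor in Z. Already a fixed point.
Sat(AF (r & q)) = {m4}
|Sat(AF (r & q))| = |{m4}| = 1.

1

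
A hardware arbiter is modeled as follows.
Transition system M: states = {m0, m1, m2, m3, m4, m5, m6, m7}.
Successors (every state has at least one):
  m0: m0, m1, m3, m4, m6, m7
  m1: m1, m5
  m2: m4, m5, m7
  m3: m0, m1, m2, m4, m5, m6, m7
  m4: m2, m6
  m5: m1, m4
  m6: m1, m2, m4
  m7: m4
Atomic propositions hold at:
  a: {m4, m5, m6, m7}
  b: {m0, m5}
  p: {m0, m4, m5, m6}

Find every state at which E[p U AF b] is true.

AF b: least fixpoint, start Z0 = {m0, m5}, add states with every successor in Z. Already a fixed point.
Sat(AF b) = {m0, m5}
E[p U AF b]: least fixpoint, start Z0 = Sat(AF b) = {m0, m5}, add states in Sat(p) with some successor in Z. Already a fixed point.
Sat(E[p U AF b]) = {m0, m5}

{m0, m5}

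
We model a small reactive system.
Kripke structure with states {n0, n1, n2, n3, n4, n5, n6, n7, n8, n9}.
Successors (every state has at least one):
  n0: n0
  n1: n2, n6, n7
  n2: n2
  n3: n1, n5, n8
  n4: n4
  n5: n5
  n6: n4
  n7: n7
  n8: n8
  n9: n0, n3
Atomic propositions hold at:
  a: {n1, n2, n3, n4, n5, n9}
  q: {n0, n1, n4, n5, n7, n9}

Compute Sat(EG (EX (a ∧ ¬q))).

Sat(¬q) = {n2, n3, n6, n8}
Sat(a ∧ ¬q) = {n2, n3}
Sat(EX (a ∧ ¬q)) = {s : some successor in {n2, n3}} = {n1, n2, n9}
EG (EX (a ∧ ¬q)): greatest fixpoint, start Z0 = {n1, n2, n9}, keep only states in Sat with some successor in Z. Z1 = {n1, n2}; fixed.
Sat(EG (EX (a ∧ ¬q))) = {n1, n2}

{n1, n2}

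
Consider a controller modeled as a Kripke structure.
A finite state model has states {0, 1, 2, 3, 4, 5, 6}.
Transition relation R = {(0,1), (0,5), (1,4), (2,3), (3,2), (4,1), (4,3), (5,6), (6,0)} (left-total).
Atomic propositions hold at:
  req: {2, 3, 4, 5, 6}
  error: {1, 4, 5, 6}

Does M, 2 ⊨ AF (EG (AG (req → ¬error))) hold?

Yes

Sat(¬error) = {0, 2, 3}
Sat(req → ¬error) = {0, 1, 2, 3}
AG (req → ¬error): greatest fixpoint, start Z0 = {0, 1, 2, 3}, keep only states in Sat with every successor in Z. Z1 = {2, 3}; fixed.
Sat(AG (req → ¬error)) = {2, 3}
EG (AG (req → ¬error)): greatest fixpoint, start Z0 = {2, 3}, keep only states in Sat with some successor in Z. Already a fixed point.
Sat(EG (AG (req → ¬error))) = {2, 3}
AF (EG (AG (req → ¬error))): least fixpoint, start Z0 = {2, 3}, add states with every successor in Z. Already a fixed point.
Sat(AF (EG (AG (req → ¬error)))) = {2, 3}
2 ∈ Sat(AF (EG (AG (req → ¬error)))) = {2, 3}, so the formula holds at 2.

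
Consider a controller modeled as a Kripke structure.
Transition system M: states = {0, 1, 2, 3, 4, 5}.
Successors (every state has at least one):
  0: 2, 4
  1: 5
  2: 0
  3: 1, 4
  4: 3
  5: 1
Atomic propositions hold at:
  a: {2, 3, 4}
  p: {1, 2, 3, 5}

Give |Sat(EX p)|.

Sat(EX p) = {s : some successor in {1, 2, 3, 5}} = {0, 1, 3, 4, 5}
|Sat(EX p)| = |{0, 1, 3, 4, 5}| = 5.

5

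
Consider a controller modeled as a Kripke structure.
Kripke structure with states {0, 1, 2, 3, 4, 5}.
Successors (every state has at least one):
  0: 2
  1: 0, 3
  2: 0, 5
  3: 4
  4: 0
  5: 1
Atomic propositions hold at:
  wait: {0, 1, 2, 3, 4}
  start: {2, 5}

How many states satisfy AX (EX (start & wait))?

1

Sat(start & wait) = {2}
Sat(EX (start & wait)) = {s : some successor in {2}} = {0}
Sat(AX (EX (start & wait))) = {s : every successor in {0}} = {4}
|Sat(AX (EX (start & wait)))| = |{4}| = 1.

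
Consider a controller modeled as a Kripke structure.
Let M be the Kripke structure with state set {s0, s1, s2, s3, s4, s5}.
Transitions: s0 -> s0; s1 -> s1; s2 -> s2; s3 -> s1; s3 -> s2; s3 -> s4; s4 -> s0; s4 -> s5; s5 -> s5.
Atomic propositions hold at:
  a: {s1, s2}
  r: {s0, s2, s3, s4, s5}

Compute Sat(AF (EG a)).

EG a: greatest fixpoint, start Z0 = {s1, s2}, keep only states in Sat with some successor in Z. Already a fixed point.
Sat(EG a) = {s1, s2}
AF (EG a): least fixpoint, start Z0 = {s1, s2}, add states with every successor in Z. Already a fixed point.
Sat(AF (EG a)) = {s1, s2}

{s1, s2}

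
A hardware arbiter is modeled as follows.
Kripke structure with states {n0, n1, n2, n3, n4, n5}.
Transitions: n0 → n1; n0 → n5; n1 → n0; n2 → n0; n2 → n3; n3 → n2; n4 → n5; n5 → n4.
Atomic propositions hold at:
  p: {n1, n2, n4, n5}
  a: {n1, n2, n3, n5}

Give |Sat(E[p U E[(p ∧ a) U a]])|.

Sat(p ∧ a) = {n1, n2, n5}
E[(p ∧ a) U a]: least fixpoint, start Z0 = Sat(a) = {n1, n2, n3, n5}, add states in Sat(p ∧ a) with some successor in Z. Already a fixed point.
Sat(E[(p ∧ a) U a]) = {n1, n2, n3, n5}
E[p U E[(p ∧ a) U a]]: least fixpoint, start Z0 = Sat(E[(p ∧ a) U a]) = {n1, n2, n3, n5}, add states in Sat(p) with some successor in Z. Z1 = {n1, n2, n3, n4, n5}; fixed.
Sat(E[p U E[(p ∧ a) U a]]) = {n1, n2, n3, n4, n5}
|Sat(E[p U E[(p ∧ a) U a]])| = |{n1, n2, n3, n4, n5}| = 5.

5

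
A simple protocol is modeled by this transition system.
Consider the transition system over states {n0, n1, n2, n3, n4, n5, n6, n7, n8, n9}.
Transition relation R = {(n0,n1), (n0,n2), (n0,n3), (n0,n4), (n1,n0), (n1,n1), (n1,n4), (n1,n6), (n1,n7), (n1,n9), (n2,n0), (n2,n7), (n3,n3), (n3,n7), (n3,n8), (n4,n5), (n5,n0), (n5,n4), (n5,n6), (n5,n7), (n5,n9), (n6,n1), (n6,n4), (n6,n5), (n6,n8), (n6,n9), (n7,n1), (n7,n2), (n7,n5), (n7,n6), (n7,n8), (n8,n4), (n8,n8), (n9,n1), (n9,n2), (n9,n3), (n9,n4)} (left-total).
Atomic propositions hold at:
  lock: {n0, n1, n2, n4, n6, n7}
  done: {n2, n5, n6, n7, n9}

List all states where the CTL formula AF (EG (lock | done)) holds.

{n0, n1, n2, n4, n5, n6, n7, n9}

Sat(lock | done) = {n0, n1, n2, n4, n5, n6, n7, n9}
EG (lock | done): greatest fixpoint, start Z0 = {n0, n1, n2, n4, n5, n6, n7, n9}, keep only states in Sat with some successor in Z. Already a fixed point.
Sat(EG (lock | done)) = {n0, n1, n2, n4, n5, n6, n7, n9}
AF (EG (lock | done)): least fixpoint, start Z0 = {n0, n1, n2, n4, n5, n6, n7, n9}, add states with every successor in Z. Already a fixed point.
Sat(AF (EG (lock | done))) = {n0, n1, n2, n4, n5, n6, n7, n9}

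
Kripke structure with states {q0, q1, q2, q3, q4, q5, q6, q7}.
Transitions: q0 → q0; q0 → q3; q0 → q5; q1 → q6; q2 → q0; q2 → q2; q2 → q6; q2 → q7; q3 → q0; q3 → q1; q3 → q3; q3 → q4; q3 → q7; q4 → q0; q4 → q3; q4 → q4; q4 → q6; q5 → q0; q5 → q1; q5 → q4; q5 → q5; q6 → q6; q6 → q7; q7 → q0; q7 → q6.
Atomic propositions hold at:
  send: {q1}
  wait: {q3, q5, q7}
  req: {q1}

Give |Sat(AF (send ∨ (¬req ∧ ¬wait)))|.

Sat(¬req) = {q0, q2, q3, q4, q5, q6, q7}
Sat(¬wait) = {q0, q1, q2, q4, q6}
Sat(¬req ∧ ¬wait) = {q0, q2, q4, q6}
Sat(send ∨ (¬req ∧ ¬wait)) = {q0, q1, q2, q4, q6}
AF (send ∨ (¬req ∧ ¬wait)): least fixpoint, start Z0 = {q0, q1, q2, q4, q6}, add states with every successor in Z. Z1 = {q0, q1, q2, q4, q6, q7}; fixed.
Sat(AF (send ∨ (¬req ∧ ¬wait))) = {q0, q1, q2, q4, q6, q7}
|Sat(AF (send ∨ (¬req ∧ ¬wait)))| = |{q0, q1, q2, q4, q6, q7}| = 6.

6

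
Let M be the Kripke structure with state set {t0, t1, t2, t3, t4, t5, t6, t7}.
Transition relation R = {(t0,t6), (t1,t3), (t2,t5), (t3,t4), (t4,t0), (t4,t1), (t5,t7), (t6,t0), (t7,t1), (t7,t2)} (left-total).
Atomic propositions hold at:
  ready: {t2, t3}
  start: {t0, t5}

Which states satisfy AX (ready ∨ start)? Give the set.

Sat(ready ∨ start) = {t0, t2, t3, t5}
Sat(AX (ready ∨ start)) = {s : every successor in {t0, t2, t3, t5}} = {t1, t2, t6}

{t1, t2, t6}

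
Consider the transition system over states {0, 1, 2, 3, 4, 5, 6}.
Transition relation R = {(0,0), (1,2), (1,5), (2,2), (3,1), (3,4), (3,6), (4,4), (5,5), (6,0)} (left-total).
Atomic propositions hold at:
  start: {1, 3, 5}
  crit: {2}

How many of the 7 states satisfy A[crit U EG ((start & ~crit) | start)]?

Sat(~crit) = {0, 1, 3, 4, 5, 6}
Sat(start & ~crit) = {1, 3, 5}
Sat((start & ~crit) | start) = {1, 3, 5}
EG ((start & ~crit) | start): greatest fixpoint, start Z0 = {1, 3, 5}, keep only states in Sat with some successor in Z. Already a fixed point.
Sat(EG ((start & ~crit) | start)) = {1, 3, 5}
A[crit U EG ((start & ~crit) | start)]: least fixpoint, start Z0 = Sat(EG ((start & ~crit) | start)) = {1, 3, 5}, add states in Sat(crit) with every successor in Z. Already a fixed point.
Sat(A[crit U EG ((start & ~crit) | start)]) = {1, 3, 5}
|Sat(A[crit U EG ((start & ~crit) | start)])| = |{1, 3, 5}| = 3.

3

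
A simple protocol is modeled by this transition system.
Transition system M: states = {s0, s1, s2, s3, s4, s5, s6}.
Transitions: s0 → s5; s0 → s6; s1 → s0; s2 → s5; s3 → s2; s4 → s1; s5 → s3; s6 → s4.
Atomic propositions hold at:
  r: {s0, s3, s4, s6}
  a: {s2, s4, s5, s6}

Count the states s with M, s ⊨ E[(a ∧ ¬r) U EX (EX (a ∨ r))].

6

Sat(¬r) = {s1, s2, s5}
Sat(a ∧ ¬r) = {s2, s5}
Sat(a ∨ r) = {s0, s2, s3, s4, s5, s6}
Sat(EX (a ∨ r)) = {s : some successor in {s0, s2, s3, s4, s5, s6}} = {s0, s1, s2, s3, s5, s6}
Sat(EX (EX (a ∨ r))) = {s : some successor in {s0, s1, s2, s3, s5, s6}} = {s0, s1, s2, s3, s4, s5}
E[(a ∧ ¬r) U EX (EX (a ∨ r))]: least fixpoint, start Z0 = Sat(EX (EX (a ∨ r))) = {s0, s1, s2, s3, s4, s5}, add states in Sat(a ∧ ¬r) with some successor in Z. Already a fixed point.
Sat(E[(a ∧ ¬r) U EX (EX (a ∨ r))]) = {s0, s1, s2, s3, s4, s5}
|Sat(E[(a ∧ ¬r) U EX (EX (a ∨ r))])| = |{s0, s1, s2, s3, s4, s5}| = 6.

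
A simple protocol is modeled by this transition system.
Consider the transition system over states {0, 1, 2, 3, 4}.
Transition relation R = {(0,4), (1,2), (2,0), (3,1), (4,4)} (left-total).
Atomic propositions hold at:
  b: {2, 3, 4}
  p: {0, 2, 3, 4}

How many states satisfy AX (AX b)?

4

Sat(AX b) = {s : every successor in {2, 3, 4}} = {0, 1, 4}
Sat(AX (AX b)) = {s : every successor in {0, 1, 4}} = {0, 2, 3, 4}
|Sat(AX (AX b))| = |{0, 2, 3, 4}| = 4.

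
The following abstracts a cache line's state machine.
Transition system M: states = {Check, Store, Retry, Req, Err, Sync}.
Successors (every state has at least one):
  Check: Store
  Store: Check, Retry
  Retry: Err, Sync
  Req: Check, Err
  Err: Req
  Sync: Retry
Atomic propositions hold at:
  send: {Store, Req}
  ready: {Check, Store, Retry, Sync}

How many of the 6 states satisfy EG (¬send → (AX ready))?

3

Sat(¬send) = {Check, Retry, Err, Sync}
Sat(AX ready) = {s : every successor in {Check, Store, Retry, Sync}} = {Check, Store, Sync}
Sat(¬send → (AX ready)) = {Check, Store, Req, Sync}
EG (¬send → (AX ready)): greatest fixpoint, start Z0 = {Check, Store, Req, Sync}, keep only states in Sat with some successor in Z. Z1 = {Check, Store, Req}; fixed.
Sat(EG (¬send → (AX ready))) = {Check, Store, Req}
|Sat(EG (¬send → (AX ready)))| = |{Check, Store, Req}| = 3.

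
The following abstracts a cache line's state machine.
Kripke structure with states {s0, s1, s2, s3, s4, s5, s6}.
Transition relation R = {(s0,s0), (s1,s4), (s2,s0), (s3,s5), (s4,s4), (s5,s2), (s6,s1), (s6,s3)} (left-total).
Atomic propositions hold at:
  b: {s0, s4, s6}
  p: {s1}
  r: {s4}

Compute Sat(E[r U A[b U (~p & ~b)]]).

{s2, s3, s5}

Sat(~p) = {s0, s2, s3, s4, s5, s6}
Sat(~b) = {s1, s2, s3, s5}
Sat(~p & ~b) = {s2, s3, s5}
A[b U (~p & ~b)]: least fixpoint, start Z0 = Sat((~p & ~b)) = {s2, s3, s5}, add states in Sat(b) with every successor in Z. Already a fixed point.
Sat(A[b U (~p & ~b)]) = {s2, s3, s5}
E[r U A[b U (~p & ~b)]]: least fixpoint, start Z0 = Sat(A[b U (~p & ~b)]) = {s2, s3, s5}, add states in Sat(r) with some successor in Z. Already a fixed point.
Sat(E[r U A[b U (~p & ~b)]]) = {s2, s3, s5}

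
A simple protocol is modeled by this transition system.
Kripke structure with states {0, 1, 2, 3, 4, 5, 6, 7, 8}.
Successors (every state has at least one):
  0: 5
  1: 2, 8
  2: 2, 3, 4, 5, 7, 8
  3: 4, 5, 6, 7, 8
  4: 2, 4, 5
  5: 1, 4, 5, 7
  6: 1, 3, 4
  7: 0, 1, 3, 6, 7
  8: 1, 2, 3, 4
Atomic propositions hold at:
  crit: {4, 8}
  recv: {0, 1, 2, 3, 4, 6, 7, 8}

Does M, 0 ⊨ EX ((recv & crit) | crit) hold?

Sat(recv & crit) = {4, 8}
Sat((recv & crit) | crit) = {4, 8}
Sat(EX ((recv & crit) | crit)) = {s : some successor in {4, 8}} = {1, 2, 3, 4, 5, 6, 8}
0 ∉ Sat(EX ((recv & crit) | crit)) = {1, 2, 3, 4, 5, 6, 8}, so the formula does not hold at 0.

No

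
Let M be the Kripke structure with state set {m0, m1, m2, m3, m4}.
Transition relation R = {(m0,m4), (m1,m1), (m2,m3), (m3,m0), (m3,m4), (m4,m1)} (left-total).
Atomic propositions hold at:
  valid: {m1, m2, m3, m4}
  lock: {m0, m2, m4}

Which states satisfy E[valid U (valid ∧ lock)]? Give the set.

Sat(valid ∧ lock) = {m2, m4}
E[valid U (valid ∧ lock)]: least fixpoint, start Z0 = Sat((valid ∧ lock)) = {m2, m4}, add states in Sat(valid) with some successor in Z. Z1 = {m2, m3, m4}; fixed.
Sat(E[valid U (valid ∧ lock)]) = {m2, m3, m4}

{m2, m3, m4}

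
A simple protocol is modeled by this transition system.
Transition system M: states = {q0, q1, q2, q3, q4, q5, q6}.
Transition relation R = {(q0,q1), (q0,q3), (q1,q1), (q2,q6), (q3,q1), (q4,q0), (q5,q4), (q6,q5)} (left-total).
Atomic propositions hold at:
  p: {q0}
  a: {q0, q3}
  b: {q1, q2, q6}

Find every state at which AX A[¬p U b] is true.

{q0, q1, q2, q3}

Sat(¬p) = {q1, q2, q3, q4, q5, q6}
A[¬p U b]: least fixpoint, start Z0 = Sat(b) = {q1, q2, q6}, add states in Sat(¬p) with every successor in Z. Z1 = {q1, q2, q3, q6}; fixed.
Sat(A[¬p U b]) = {q1, q2, q3, q6}
Sat(AX A[¬p U b]) = {s : every successor in {q1, q2, q3, q6}} = {q0, q1, q2, q3}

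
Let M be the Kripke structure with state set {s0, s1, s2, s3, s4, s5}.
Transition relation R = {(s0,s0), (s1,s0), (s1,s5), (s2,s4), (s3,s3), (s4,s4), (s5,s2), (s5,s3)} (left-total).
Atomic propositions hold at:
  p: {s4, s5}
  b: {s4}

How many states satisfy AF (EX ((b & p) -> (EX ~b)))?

4

Sat(b & p) = {s4}
Sat(~b) = {s0, s1, s2, s3, s5}
Sat(EX ~b) = {s : some successor in {s0, s1, s2, s3, s5}} = {s0, s1, s3, s5}
Sat((b & p) -> (EX ~b)) = {s0, s1, s2, s3, s5}
Sat(EX ((b & p) -> (EX ~b))) = {s : some successor in {s0, s1, s2, s3, s5}} = {s0, s1, s3, s5}
AF (EX ((b & p) -> (EX ~b))): least fixpoint, start Z0 = {s0, s1, s3, s5}, add states with every successor in Z. Already a fixed point.
Sat(AF (EX ((b & p) -> (EX ~b)))) = {s0, s1, s3, s5}
|Sat(AF (EX ((b & p) -> (EX ~b))))| = |{s0, s1, s3, s5}| = 4.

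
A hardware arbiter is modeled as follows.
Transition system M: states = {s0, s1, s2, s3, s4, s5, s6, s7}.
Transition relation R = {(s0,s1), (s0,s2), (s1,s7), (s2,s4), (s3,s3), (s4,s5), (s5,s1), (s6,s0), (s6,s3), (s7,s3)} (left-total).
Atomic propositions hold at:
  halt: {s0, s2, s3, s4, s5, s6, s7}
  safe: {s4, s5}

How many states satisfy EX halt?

7

Sat(EX halt) = {s : some successor in {s0, s2, s3, s4, s5, s6, s7}} = {s0, s1, s2, s3, s4, s6, s7}
|Sat(EX halt)| = |{s0, s1, s2, s3, s4, s6, s7}| = 7.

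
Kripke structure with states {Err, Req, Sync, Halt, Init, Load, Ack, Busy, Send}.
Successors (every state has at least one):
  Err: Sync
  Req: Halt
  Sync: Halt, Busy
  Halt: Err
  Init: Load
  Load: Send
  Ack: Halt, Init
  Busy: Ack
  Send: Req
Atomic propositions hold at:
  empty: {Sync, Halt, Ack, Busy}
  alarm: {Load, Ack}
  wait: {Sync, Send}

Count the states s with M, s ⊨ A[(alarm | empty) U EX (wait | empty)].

Sat(alarm | empty) = {Sync, Halt, Load, Ack, Busy}
Sat(wait | empty) = {Sync, Halt, Ack, Busy, Send}
Sat(EX (wait | empty)) = {s : some successor in {Sync, Halt, Ack, Busy, Send}} = {Err, Req, Sync, Load, Ack, Busy}
A[(alarm | empty) U EX (wait | empty)]: least fixpoint, start Z0 = Sat(EX (wait | empty)) = {Err, Req, Sync, Load, Ack, Busy}, add states in Sat(alarm | empty) with every successor in Z. Z1 = {Err, Req, Sync, Halt, Load, Ack, Busy}; fixed.
Sat(A[(alarm | empty) U EX (wait | empty)]) = {Err, Req, Sync, Halt, Load, Ack, Busy}
|Sat(A[(alarm | empty) U EX (wait | empty)])| = |{Err, Req, Sync, Halt, Load, Ack, Busy}| = 7.

7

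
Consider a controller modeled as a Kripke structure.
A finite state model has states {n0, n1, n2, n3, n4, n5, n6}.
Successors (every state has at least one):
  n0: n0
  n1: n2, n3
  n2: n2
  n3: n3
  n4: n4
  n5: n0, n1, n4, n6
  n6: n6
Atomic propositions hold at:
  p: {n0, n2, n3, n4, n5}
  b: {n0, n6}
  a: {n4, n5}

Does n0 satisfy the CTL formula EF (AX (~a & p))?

Sat(~a) = {n0, n1, n2, n3, n6}
Sat(~a & p) = {n0, n2, n3}
Sat(AX (~a & p)) = {s : every successor in {n0, n2, n3}} = {n0, n1, n2, n3}
EF (AX (~a & p)): least fixpoint, start Z0 = {n0, n1, n2, n3}, add states with some successor in Z. Z1 = {n0, n1, n2, n3, n5}; fixed.
Sat(EF (AX (~a & p))) = {n0, n1, n2, n3, n5}
n0 ∈ Sat(EF (AX (~a & p))) = {n0, n1, n2, n3, n5}, so the formula holds at n0.

Yes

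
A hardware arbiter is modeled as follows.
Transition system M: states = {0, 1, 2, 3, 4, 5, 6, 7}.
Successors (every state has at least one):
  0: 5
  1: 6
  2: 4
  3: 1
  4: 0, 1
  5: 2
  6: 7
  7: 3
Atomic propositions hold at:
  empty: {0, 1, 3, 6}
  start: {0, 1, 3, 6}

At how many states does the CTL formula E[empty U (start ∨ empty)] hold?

Sat(start ∨ empty) = {0, 1, 3, 6}
E[empty U (start ∨ empty)]: least fixpoint, start Z0 = Sat((start ∨ empty)) = {0, 1, 3, 6}, add states in Sat(empty) with some successor in Z. Already a fixed point.
Sat(E[empty U (start ∨ empty)]) = {0, 1, 3, 6}
|Sat(E[empty U (start ∨ empty)])| = |{0, 1, 3, 6}| = 4.

4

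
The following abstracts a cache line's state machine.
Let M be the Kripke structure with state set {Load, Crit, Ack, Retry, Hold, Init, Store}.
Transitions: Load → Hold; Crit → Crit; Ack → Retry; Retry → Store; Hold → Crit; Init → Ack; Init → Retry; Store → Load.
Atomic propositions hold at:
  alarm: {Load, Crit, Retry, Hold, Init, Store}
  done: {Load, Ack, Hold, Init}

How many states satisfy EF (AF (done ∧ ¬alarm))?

Sat(¬alarm) = {Ack}
Sat(done ∧ ¬alarm) = {Ack}
AF (done ∧ ¬alarm): least fixpoint, start Z0 = {Ack}, add states with every successor in Z. Already a fixed point.
Sat(AF (done ∧ ¬alarm)) = {Ack}
EF (AF (done ∧ ¬alarm)): least fixpoint, start Z0 = {Ack}, add states with some successor in Z. Z1 = {Ack, Init}; fixed.
Sat(EF (AF (done ∧ ¬alarm))) = {Ack, Init}
|Sat(EF (AF (done ∧ ¬alarm)))| = |{Ack, Init}| = 2.

2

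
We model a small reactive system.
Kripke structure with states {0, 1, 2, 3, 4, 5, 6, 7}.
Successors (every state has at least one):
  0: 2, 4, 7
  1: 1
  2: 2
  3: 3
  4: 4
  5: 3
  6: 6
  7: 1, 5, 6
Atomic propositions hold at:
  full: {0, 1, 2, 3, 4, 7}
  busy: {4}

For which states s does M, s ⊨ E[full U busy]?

E[full U busy]: least fixpoint, start Z0 = Sat(busy) = {4}, add states in Sat(full) with some successor in Z. Z1 = {0, 4}; fixed.
Sat(E[full U busy]) = {0, 4}

{0, 4}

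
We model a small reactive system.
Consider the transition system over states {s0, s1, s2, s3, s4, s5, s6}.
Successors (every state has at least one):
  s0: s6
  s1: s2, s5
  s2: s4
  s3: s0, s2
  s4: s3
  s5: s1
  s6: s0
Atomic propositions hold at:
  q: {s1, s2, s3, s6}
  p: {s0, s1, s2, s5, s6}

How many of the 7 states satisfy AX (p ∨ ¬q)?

6

Sat(¬q) = {s0, s4, s5}
Sat(p ∨ ¬q) = {s0, s1, s2, s4, s5, s6}
Sat(AX (p ∨ ¬q)) = {s : every successor in {s0, s1, s2, s4, s5, s6}} = {s0, s1, s2, s3, s5, s6}
|Sat(AX (p ∨ ¬q))| = |{s0, s1, s2, s3, s5, s6}| = 6.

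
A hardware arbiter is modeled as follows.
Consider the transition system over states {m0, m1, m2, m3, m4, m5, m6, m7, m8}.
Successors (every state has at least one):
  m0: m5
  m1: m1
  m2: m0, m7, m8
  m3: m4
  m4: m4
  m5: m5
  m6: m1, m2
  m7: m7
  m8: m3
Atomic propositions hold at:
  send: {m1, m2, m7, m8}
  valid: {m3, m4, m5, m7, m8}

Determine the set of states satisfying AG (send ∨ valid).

{m1, m3, m4, m5, m7, m8}

Sat(send ∨ valid) = {m1, m2, m3, m4, m5, m7, m8}
AG (send ∨ valid): greatest fixpoint, start Z0 = {m1, m2, m3, m4, m5, m7, m8}, keep only states in Sat with every successor in Z. Z1 = {m1, m3, m4, m5, m7, m8}; fixed.
Sat(AG (send ∨ valid)) = {m1, m3, m4, m5, m7, m8}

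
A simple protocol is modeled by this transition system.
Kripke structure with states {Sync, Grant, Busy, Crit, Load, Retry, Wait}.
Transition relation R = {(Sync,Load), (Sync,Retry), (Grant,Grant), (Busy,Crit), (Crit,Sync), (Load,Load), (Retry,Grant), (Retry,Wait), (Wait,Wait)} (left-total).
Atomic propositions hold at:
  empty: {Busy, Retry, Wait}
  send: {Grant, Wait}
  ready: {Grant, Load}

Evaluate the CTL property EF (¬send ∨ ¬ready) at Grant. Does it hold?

Sat(¬send) = {Sync, Busy, Crit, Load, Retry}
Sat(¬ready) = {Sync, Busy, Crit, Retry, Wait}
Sat(¬send ∨ ¬ready) = {Sync, Busy, Crit, Load, Retry, Wait}
EF (¬send ∨ ¬ready): least fixpoint, start Z0 = {Sync, Busy, Crit, Load, Retry, Wait}, add states with some successor in Z. Already a fixed point.
Sat(EF (¬send ∨ ¬ready)) = {Sync, Busy, Crit, Load, Retry, Wait}
Grant ∉ Sat(EF (¬send ∨ ¬ready)) = {Sync, Busy, Crit, Load, Retry, Wait}, so the formula does not hold at Grant.

No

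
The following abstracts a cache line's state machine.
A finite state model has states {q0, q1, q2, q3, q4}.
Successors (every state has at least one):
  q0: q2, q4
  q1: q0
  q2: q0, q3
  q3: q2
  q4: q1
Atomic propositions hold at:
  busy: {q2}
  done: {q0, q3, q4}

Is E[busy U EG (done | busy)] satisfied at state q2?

Yes

Sat(done | busy) = {q0, q2, q3, q4}
EG (done | busy): greatest fixpoint, start Z0 = {q0, q2, q3, q4}, keep only states in Sat with some successor in Z. Z1 = {q0, q2, q3}; fixed.
Sat(EG (done | busy)) = {q0, q2, q3}
E[busy U EG (done | busy)]: least fixpoint, start Z0 = Sat(EG (done | busy)) = {q0, q2, q3}, add states in Sat(busy) with some successor in Z. Already a fixed point.
Sat(E[busy U EG (done | busy)]) = {q0, q2, q3}
q2 ∈ Sat(E[busy U EG (done | busy)]) = {q0, q2, q3}, so the formula holds at q2.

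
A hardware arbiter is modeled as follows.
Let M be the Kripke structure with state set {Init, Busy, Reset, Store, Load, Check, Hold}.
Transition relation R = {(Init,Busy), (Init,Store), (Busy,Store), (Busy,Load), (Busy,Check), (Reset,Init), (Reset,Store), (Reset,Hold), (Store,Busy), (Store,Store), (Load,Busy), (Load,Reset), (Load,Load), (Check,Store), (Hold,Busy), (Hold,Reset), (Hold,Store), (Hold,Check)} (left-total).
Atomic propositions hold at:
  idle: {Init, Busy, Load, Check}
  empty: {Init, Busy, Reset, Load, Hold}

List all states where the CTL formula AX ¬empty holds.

Sat(¬empty) = {Store, Check}
Sat(AX ¬empty) = {s : every successor in {Store, Check}} = {Check}

{Check}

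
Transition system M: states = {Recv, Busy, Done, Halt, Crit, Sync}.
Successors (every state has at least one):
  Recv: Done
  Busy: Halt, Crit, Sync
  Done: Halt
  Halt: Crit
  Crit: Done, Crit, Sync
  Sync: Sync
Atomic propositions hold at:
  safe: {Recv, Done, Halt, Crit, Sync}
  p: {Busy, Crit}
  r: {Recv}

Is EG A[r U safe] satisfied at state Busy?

A[r U safe]: least fixpoint, start Z0 = Sat(safe) = {Recv, Done, Halt, Crit, Sync}, add states in Sat(r) with every successor in Z. Already a fixed point.
Sat(A[r U safe]) = {Recv, Done, Halt, Crit, Sync}
EG A[r U safe]: greatest fixpoint, start Z0 = {Recv, Done, Halt, Crit, Sync}, keep only states in Sat with some successor in Z. Already a fixed point.
Sat(EG A[r U safe]) = {Recv, Done, Halt, Crit, Sync}
Busy ∉ Sat(EG A[r U safe]) = {Recv, Done, Halt, Crit, Sync}, so the formula does not hold at Busy.

No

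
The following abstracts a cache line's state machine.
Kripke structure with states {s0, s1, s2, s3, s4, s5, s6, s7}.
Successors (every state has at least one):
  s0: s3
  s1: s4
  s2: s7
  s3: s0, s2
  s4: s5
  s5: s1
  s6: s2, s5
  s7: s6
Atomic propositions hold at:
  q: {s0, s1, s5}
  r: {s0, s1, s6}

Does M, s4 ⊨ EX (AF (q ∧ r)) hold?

Yes

Sat(q ∧ r) = {s0, s1}
AF (q ∧ r): least fixpoint, start Z0 = {s0, s1}, add states with every successor in Z. Z1 = {s0, s1, s5}; Z2 = {s0, s1, s4, s5}; fixed.
Sat(AF (q ∧ r)) = {s0, s1, s4, s5}
Sat(EX (AF (q ∧ r))) = {s : some successor in {s0, s1, s4, s5}} = {s1, s3, s4, s5, s6}
s4 ∈ Sat(EX (AF (q ∧ r))) = {s1, s3, s4, s5, s6}, so the formula holds at s4.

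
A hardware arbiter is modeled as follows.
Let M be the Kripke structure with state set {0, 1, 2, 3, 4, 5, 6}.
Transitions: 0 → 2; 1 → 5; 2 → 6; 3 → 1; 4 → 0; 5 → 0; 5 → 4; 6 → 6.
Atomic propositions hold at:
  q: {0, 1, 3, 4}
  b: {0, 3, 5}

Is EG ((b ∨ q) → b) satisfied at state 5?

Yes

Sat(b ∨ q) = {0, 1, 3, 4, 5}
Sat((b ∨ q) → b) = {0, 2, 3, 5, 6}
EG ((b ∨ q) → b): greatest fixpoint, start Z0 = {0, 2, 3, 5, 6}, keep only states in Sat with some successor in Z. Z1 = {0, 2, 5, 6}; fixed.
Sat(EG ((b ∨ q) → b)) = {0, 2, 5, 6}
5 ∈ Sat(EG ((b ∨ q) → b)) = {0, 2, 5, 6}, so the formula holds at 5.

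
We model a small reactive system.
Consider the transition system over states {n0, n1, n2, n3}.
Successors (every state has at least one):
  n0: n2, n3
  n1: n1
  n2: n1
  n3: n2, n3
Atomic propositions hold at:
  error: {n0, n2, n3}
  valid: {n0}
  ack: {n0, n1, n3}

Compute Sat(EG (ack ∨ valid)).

{n0, n1, n3}

Sat(ack ∨ valid) = {n0, n1, n3}
EG (ack ∨ valid): greatest fixpoint, start Z0 = {n0, n1, n3}, keep only states in Sat with some successor in Z. Already a fixed point.
Sat(EG (ack ∨ valid)) = {n0, n1, n3}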